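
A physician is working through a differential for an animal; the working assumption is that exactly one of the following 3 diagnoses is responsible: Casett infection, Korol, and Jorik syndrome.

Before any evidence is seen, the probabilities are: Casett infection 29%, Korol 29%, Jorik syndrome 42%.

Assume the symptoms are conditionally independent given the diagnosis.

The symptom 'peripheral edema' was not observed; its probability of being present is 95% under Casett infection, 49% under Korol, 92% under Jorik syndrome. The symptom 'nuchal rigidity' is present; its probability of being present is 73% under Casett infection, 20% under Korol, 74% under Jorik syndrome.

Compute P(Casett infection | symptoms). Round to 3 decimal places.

Multiply each prior by the joint likelihood of the symptom pattern (using 1 − P(present | H) for each absent symptom):
  Casett infection: 0.29 × (1 − 0.95) × 0.73 = 0.010585
  Korol: 0.29 × (1 − 0.49) × 0.20 = 0.02958
  Jorik syndrome: 0.42 × (1 − 0.92) × 0.74 = 0.024864
Marginal likelihood of the evidence = 0.065029.
P(Casett infection | evidence) = 0.010585 / 0.065029 ≈ 0.163.

0.163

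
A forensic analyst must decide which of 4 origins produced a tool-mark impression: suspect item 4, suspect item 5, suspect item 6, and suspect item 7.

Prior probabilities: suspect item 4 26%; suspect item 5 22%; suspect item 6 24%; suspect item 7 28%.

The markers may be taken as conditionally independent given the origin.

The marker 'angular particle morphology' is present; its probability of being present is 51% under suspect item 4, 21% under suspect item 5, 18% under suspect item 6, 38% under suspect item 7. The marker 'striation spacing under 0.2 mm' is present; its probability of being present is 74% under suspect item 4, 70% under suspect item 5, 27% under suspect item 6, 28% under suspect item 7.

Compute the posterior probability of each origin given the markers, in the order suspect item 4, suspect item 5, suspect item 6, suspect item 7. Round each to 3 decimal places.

By Bayes' rule with conditional independence, the unnormalized weight for each hypothesis is prior × ∏ likelihoods:
  suspect item 4: 0.26 × 0.51 × 0.74 = 0.098124
  suspect item 5: 0.22 × 0.21 × 0.70 = 0.03234
  suspect item 6: 0.24 × 0.18 × 0.27 = 0.011664
  suspect item 7: 0.28 × 0.38 × 0.28 = 0.029792
The unnormalized weights sum to 0.17192.
P(suspect item 4 | evidence) = 0.098124 / 0.17192 ≈ 0.571
P(suspect item 5 | evidence) = 0.03234 / 0.17192 ≈ 0.188
P(suspect item 6 | evidence) = 0.011664 / 0.17192 ≈ 0.068
P(suspect item 7 | evidence) = 0.029792 / 0.17192 ≈ 0.173

0.571, 0.188, 0.068, 0.173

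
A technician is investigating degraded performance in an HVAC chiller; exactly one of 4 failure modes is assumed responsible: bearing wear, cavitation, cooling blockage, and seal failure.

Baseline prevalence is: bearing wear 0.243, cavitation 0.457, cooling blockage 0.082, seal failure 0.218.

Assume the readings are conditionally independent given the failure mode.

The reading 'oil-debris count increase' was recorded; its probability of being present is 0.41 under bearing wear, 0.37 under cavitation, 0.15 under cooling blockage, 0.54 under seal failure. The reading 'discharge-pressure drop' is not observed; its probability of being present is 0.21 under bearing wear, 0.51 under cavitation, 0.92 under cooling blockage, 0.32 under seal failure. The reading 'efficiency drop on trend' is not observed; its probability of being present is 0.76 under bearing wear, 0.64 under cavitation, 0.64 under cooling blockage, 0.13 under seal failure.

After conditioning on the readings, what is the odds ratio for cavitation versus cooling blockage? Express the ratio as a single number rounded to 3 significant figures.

The normalizing constant cancels in an odds ratio, so compute prior × likelihood for the two hypotheses only (using 1 − P(present | H) for each absent reading):
  cavitation: 0.457 × 0.37 × (1 − 0.51) × (1 − 0.64) = 0.029827
  cooling blockage: 0.082 × 0.15 × (1 − 0.92) × (1 − 0.64) = 0.00035424
Odds(cavitation : cooling blockage) = 0.029827 / 0.00035424 ≈ 84.2.

84.2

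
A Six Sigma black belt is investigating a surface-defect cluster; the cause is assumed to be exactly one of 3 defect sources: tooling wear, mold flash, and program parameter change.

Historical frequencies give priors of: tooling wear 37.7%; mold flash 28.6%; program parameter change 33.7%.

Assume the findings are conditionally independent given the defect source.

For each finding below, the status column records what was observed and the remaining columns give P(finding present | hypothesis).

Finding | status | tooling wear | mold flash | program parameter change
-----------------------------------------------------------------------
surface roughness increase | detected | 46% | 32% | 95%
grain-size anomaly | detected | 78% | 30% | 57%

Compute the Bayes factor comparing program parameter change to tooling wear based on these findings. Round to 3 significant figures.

1.51

Joint likelihood of the evidence pattern under each hypothesis:
  program parameter change: 0.95 × 0.57 = 0.5415
  tooling wear: 0.46 × 0.78 = 0.3588
Bayes factor = 0.5415 / 0.3588 ≈ 1.51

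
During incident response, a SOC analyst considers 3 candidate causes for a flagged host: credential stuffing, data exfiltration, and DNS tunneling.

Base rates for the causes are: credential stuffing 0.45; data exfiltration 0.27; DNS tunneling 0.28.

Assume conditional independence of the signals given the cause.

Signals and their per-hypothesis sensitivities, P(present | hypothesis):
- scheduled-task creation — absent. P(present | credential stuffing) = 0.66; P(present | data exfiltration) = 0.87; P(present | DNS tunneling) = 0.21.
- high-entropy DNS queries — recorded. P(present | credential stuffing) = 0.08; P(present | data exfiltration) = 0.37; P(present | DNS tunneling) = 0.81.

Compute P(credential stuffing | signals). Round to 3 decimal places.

For each hypothesis, the unnormalized posterior weight is prior × product of the signal likelihoods (using 1 − P(present | H) for each absent signal):
  credential stuffing: 0.45 × (1 − 0.66) × 0.08 = 0.01224
  data exfiltration: 0.27 × (1 − 0.87) × 0.37 = 0.012987
  DNS tunneling: 0.28 × (1 − 0.21) × 0.81 = 0.17917
Marginal likelihood of the evidence = 0.2044.
P(credential stuffing | evidence) = 0.01224 / 0.2044 ≈ 0.060.

0.060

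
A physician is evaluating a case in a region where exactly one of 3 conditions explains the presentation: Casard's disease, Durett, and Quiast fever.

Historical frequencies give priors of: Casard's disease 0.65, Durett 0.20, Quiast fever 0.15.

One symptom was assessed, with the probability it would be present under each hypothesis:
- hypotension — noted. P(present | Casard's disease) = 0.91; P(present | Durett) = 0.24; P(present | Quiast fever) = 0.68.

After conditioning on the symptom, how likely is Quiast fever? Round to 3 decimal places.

0.138

By Bayes' rule, the unnormalized weight for each hypothesis is prior × likelihood:
  Casard's disease: 0.65 × 0.91 = 0.5915
  Durett: 0.20 × 0.24 = 0.048
  Quiast fever: 0.15 × 0.68 = 0.102
Normalizing constant Z = 0.5915 + 0.048 + 0.102 = 0.7415.
P(Quiast fever | evidence) = 0.102 / 0.7415 ≈ 0.138.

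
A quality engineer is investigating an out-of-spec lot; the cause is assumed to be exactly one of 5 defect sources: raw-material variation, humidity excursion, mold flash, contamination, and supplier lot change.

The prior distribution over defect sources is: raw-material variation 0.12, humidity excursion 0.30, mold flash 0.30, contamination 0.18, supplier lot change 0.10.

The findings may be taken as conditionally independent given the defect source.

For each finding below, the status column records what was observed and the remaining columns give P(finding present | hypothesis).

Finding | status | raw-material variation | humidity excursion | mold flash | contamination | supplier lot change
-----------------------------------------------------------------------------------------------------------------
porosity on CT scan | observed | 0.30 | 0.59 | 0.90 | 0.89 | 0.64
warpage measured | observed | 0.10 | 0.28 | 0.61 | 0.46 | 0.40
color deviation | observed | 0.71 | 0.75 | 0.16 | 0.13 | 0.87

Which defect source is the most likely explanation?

humidity excursion

For each hypothesis, the unnormalized posterior weight is prior × product of the finding likelihoods:
  raw-material variation: 0.12 × 0.30 × 0.10 × 0.71 = 0.002556
  humidity excursion: 0.30 × 0.59 × 0.28 × 0.75 = 0.03717
  mold flash: 0.30 × 0.90 × 0.61 × 0.16 = 0.026352
  contamination: 0.18 × 0.89 × 0.46 × 0.13 = 0.00958
  supplier lot change: 0.10 × 0.64 × 0.40 × 0.87 = 0.022272
The unnormalized weights sum to 0.09793.
P(raw-material variation | evidence) ≈ 0.002556 / 0.09793 ≈ 0.026
P(humidity excursion | evidence) ≈ 0.03717 / 0.09793 ≈ 0.380
P(mold flash | evidence) ≈ 0.026352 / 0.09793 ≈ 0.269
P(contamination | evidence) ≈ 0.00958 / 0.09793 ≈ 0.098
P(supplier lot change | evidence) ≈ 0.022272 / 0.09793 ≈ 0.227
The largest is 0.380, so humidity excursion is most probable.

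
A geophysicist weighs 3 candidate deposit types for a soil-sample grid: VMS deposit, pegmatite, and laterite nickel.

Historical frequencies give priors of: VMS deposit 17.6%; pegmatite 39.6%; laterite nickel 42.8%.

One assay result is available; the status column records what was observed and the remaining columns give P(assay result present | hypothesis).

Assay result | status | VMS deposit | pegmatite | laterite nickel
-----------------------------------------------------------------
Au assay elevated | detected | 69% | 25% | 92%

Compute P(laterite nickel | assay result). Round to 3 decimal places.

0.641

By Bayes' rule, the unnormalized weight for each hypothesis is prior × likelihood:
  VMS deposit: 0.176 × 0.69 = 0.12144
  pegmatite: 0.396 × 0.25 = 0.099
  laterite nickel: 0.428 × 0.92 = 0.39376
The unnormalized weights sum to 0.6142.
P(laterite nickel | evidence) = 0.39376 / 0.6142 ≈ 0.641.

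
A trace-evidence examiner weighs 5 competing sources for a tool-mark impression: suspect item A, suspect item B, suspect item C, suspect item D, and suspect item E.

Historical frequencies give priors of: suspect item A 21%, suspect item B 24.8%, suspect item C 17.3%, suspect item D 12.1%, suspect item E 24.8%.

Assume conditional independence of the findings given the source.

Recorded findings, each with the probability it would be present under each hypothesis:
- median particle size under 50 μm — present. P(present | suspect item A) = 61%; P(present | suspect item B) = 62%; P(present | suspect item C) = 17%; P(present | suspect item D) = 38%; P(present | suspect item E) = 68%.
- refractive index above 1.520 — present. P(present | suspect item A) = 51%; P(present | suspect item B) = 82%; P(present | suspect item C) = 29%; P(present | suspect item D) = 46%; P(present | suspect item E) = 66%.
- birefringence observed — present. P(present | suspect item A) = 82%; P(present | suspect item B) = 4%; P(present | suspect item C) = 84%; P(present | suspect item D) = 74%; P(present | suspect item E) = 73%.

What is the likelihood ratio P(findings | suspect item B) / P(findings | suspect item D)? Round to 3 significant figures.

Joint likelihood of the evidence pattern under each hypothesis:
  suspect item B: 0.62 × 0.82 × 0.04 = 0.020336
  suspect item D: 0.38 × 0.46 × 0.74 = 0.12935
Bayes factor = 0.020336 / 0.12935 ≈ 0.157

0.157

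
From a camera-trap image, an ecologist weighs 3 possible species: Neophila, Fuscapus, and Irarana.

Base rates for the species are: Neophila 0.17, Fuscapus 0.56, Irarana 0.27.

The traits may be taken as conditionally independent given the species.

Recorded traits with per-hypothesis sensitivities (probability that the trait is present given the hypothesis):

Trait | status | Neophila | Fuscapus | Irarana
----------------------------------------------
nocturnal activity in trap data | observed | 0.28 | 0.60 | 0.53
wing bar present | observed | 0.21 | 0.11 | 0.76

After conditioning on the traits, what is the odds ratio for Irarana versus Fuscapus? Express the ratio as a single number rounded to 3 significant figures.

2.94

Posterior odds equal prior odds times the likelihood ratio; only the two competing hypotheses matter.
  Irarana: 0.27 × 0.53 × 0.76 = 0.10876
  Fuscapus: 0.56 × 0.60 × 0.11 = 0.03696
Posterior odds = 0.10876 / 0.03696 ≈ 2.94.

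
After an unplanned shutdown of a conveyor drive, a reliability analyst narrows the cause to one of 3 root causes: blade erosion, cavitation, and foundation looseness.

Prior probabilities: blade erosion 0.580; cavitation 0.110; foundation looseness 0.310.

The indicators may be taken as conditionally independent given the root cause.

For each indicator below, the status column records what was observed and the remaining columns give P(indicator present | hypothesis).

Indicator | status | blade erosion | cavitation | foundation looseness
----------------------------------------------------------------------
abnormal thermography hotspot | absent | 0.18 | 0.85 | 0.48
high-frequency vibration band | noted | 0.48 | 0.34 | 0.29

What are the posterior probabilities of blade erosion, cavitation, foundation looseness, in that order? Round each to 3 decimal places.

By Bayes' rule with conditional independence, the unnormalized weight for each hypothesis is prior × ∏ likelihoods (using 1 − P(present | H) for each absent indicator):
  blade erosion: 0.580 × (1 − 0.18) × 0.48 = 0.22829
  cavitation: 0.110 × (1 − 0.85) × 0.34 = 0.00561
  foundation looseness: 0.310 × (1 − 0.48) × 0.29 = 0.046748
The unnormalized weights sum to 0.28065.
P(blade erosion | evidence) = 0.22829 / 0.28065 ≈ 0.813
P(cavitation | evidence) = 0.00561 / 0.28065 ≈ 0.020
P(foundation looseness | evidence) = 0.046748 / 0.28065 ≈ 0.167

0.813, 0.020, 0.167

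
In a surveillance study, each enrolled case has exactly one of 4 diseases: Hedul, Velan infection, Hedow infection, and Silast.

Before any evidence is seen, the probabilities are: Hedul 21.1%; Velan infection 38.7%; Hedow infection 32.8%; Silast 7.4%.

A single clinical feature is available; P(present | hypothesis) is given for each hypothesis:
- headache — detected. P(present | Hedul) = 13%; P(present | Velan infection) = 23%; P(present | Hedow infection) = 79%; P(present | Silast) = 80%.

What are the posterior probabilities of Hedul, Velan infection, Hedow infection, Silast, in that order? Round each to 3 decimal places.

0.063, 0.205, 0.596, 0.136

Multiply each prior by the likelihood of the clinical feature:
  Hedul: 0.211 × 0.13 = 0.02743
  Velan infection: 0.387 × 0.23 = 0.08901
  Hedow infection: 0.328 × 0.79 = 0.25912
  Silast: 0.074 × 0.80 = 0.0592
The unnormalized weights sum to 0.43476.
P(Hedul | evidence) = 0.02743 / 0.43476 ≈ 0.063
P(Velan infection | evidence) = 0.08901 / 0.43476 ≈ 0.205
P(Hedow infection | evidence) = 0.25912 / 0.43476 ≈ 0.596
P(Silast | evidence) = 0.0592 / 0.43476 ≈ 0.136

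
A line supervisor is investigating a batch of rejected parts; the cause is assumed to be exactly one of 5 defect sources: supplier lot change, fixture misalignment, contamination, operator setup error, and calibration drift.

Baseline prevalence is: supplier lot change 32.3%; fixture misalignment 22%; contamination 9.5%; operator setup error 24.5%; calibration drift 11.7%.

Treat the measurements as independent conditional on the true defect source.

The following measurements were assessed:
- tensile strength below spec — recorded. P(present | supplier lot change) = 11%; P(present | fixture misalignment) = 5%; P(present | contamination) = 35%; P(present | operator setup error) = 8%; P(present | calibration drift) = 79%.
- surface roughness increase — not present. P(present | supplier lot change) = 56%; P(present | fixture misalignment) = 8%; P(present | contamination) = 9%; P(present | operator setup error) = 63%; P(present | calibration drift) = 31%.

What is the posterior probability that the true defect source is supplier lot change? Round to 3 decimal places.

0.123

By Bayes' rule with conditional independence, the unnormalized weight for each hypothesis is prior × ∏ likelihoods (using 1 − P(present | H) for each absent measurement):
  supplier lot change: 0.323 × 0.11 × (1 − 0.56) = 0.015633
  fixture misalignment: 0.220 × 0.05 × (1 − 0.08) = 0.01012
  contamination: 0.095 × 0.35 × (1 − 0.09) = 0.030257
  operator setup error: 0.245 × 0.08 × (1 − 0.63) = 0.007252
  calibration drift: 0.117 × 0.79 × (1 − 0.31) = 0.063777
The unnormalized weights sum to 0.12704.
P(supplier lot change | evidence) = 0.015633 / 0.12704 ≈ 0.123.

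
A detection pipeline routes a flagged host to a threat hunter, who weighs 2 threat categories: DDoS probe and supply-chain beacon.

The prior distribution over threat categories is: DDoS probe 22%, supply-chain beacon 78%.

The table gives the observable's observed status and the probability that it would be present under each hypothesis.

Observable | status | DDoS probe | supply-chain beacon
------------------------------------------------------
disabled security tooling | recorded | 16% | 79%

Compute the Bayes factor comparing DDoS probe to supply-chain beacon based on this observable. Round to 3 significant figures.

0.203

The Bayes factor is the ratio of the two likelihoods.
  DDoS probe: 0.16
  supply-chain beacon: 0.79
Bayes factor = 0.16 / 0.79 ≈ 0.203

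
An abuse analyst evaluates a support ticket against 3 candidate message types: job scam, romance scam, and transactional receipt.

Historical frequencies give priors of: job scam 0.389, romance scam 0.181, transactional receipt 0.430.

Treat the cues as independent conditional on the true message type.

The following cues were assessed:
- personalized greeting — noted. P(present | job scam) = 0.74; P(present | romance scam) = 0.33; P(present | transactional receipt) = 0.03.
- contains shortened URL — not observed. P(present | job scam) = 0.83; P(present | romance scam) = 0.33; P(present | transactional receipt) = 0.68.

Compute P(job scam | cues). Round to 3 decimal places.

By Bayes' rule with conditional independence, the unnormalized weight for each hypothesis is prior × ∏ likelihoods (using 1 − P(present | H) for each absent cue):
  job scam: 0.389 × 0.74 × (1 − 0.83) = 0.048936
  romance scam: 0.181 × 0.33 × (1 − 0.33) = 0.040019
  transactional receipt: 0.430 × 0.03 × (1 − 0.68) = 0.004128
Normalizing constant Z = 0.048936 + 0.040019 + 0.004128 = 0.093083.
P(job scam | evidence) = 0.048936 / 0.093083 ≈ 0.526.

0.526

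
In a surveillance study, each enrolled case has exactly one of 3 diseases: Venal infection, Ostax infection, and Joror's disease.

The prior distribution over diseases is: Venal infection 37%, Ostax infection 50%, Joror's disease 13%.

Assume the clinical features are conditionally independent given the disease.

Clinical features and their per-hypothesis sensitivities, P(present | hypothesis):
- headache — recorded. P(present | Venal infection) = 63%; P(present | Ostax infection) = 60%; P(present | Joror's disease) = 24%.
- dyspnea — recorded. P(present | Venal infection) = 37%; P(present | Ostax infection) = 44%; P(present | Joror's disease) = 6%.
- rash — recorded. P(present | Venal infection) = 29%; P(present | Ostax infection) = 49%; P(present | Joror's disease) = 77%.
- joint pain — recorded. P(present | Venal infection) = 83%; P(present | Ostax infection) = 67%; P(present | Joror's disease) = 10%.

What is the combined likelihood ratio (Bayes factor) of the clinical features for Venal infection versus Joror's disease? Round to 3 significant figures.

The Bayes factor is the ratio of the joint likelihoods of the clinical feature pattern under the two hypotheses.
  Venal infection: 0.63 × 0.37 × 0.29 × 0.83 = 0.056107
  Joror's disease: 0.24 × 0.06 × 0.77 × 0.10 = 0.0011088
Bayes factor = 0.056107 / 0.0011088 ≈ 50.6

50.6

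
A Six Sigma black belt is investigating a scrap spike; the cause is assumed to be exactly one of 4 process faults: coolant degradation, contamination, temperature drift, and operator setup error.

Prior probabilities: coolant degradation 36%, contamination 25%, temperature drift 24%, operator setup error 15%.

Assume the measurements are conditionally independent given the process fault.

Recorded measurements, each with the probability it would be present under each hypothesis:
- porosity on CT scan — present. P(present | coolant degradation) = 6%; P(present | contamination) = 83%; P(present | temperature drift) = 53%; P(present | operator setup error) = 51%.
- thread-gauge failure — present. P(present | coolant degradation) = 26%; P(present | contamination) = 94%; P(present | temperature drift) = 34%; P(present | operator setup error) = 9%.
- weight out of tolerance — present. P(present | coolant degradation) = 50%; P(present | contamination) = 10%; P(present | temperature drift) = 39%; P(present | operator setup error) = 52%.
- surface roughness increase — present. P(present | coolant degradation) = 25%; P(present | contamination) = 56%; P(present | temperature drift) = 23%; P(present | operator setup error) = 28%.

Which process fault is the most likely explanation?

contamination

For each hypothesis, the unnormalized posterior weight is prior × product of the measurement likelihoods:
  coolant degradation: 0.36 × 0.06 × 0.26 × 0.50 × 0.25 = 0.000702
  contamination: 0.25 × 0.83 × 0.94 × 0.10 × 0.56 = 0.010923
  temperature drift: 0.24 × 0.53 × 0.34 × 0.39 × 0.23 = 0.0038793
  operator setup error: 0.15 × 0.51 × 0.09 × 0.52 × 0.28 = 0.0010025
Normalizing constant Z = 0.000702 + 0.010923 + 0.0038793 + 0.0010025 = 0.016507.
P(coolant degradation | evidence) ≈ 0.000702 / 0.016507 ≈ 0.043
P(contamination | evidence) ≈ 0.010923 / 0.016507 ≈ 0.662
P(temperature drift | evidence) ≈ 0.0038793 / 0.016507 ≈ 0.235
P(operator setup error | evidence) ≈ 0.0010025 / 0.016507 ≈ 0.061
The largest is 0.662, so contamination is most probable.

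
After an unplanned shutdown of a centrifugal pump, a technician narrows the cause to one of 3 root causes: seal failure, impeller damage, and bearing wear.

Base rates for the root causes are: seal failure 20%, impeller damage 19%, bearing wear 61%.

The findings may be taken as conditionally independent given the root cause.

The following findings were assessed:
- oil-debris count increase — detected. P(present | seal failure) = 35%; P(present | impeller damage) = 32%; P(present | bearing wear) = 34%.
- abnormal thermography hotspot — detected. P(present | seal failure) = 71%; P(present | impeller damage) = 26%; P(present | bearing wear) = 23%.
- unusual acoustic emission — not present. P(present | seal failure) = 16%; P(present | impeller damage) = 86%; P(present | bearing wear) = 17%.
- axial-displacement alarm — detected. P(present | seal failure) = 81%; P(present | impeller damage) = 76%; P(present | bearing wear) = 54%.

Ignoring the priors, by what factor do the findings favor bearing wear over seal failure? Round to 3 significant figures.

0.207

The Bayes factor is the ratio of the joint likelihoods of the evidence pattern under the two hypotheses (using 1 − P(present | H) for each absent finding).
  bearing wear: 0.34 × 0.23 × (1 − 0.17) × 0.54 = 0.035049
  seal failure: 0.35 × 0.71 × (1 − 0.16) × 0.81 = 0.16908
Bayes factor = 0.035049 / 0.16908 ≈ 0.207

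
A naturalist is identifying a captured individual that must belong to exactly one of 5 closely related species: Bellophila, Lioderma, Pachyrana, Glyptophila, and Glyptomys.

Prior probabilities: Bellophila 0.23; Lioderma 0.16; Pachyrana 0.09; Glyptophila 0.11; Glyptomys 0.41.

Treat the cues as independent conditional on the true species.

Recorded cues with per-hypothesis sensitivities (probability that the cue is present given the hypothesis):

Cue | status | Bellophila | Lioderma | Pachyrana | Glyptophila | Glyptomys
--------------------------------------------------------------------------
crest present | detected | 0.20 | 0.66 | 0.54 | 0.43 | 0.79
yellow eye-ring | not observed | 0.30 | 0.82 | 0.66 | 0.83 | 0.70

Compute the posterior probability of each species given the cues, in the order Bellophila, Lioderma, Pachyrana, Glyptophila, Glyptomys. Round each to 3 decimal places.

0.186, 0.110, 0.096, 0.046, 0.562

By Bayes' rule with conditional independence, the unnormalized weight for each hypothesis is prior × ∏ likelihoods (using 1 − P(present | H) for each absent cue):
  Bellophila: 0.23 × 0.20 × (1 − 0.30) = 0.0322
  Lioderma: 0.16 × 0.66 × (1 − 0.82) = 0.019008
  Pachyrana: 0.09 × 0.54 × (1 − 0.66) = 0.016524
  Glyptophila: 0.11 × 0.43 × (1 − 0.83) = 0.008041
  Glyptomys: 0.41 × 0.79 × (1 − 0.70) = 0.09717
The unnormalized weights sum to 0.17294.
P(Bellophila | evidence) = 0.0322 / 0.17294 ≈ 0.186
P(Lioderma | evidence) = 0.019008 / 0.17294 ≈ 0.110
P(Pachyrana | evidence) = 0.016524 / 0.17294 ≈ 0.096
P(Glyptophila | evidence) = 0.008041 / 0.17294 ≈ 0.046
P(Glyptomys | evidence) = 0.09717 / 0.17294 ≈ 0.562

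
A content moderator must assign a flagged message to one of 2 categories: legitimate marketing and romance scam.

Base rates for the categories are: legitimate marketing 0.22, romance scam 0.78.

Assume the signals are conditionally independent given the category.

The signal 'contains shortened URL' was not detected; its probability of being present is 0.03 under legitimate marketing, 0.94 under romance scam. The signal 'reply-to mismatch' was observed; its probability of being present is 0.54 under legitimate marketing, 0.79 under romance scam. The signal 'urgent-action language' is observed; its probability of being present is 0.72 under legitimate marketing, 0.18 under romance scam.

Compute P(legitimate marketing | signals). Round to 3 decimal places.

Multiply each prior by the joint likelihood of the signal pattern (using 1 − P(present | H) for each absent signal):
  legitimate marketing: 0.22 × (1 − 0.03) × 0.54 × 0.72 = 0.08297
  romance scam: 0.78 × (1 − 0.94) × 0.79 × 0.18 = 0.006655
Marginal likelihood of the evidence = 0.089625.
P(legitimate marketing | evidence) = 0.08297 / 0.089625 ≈ 0.926.

0.926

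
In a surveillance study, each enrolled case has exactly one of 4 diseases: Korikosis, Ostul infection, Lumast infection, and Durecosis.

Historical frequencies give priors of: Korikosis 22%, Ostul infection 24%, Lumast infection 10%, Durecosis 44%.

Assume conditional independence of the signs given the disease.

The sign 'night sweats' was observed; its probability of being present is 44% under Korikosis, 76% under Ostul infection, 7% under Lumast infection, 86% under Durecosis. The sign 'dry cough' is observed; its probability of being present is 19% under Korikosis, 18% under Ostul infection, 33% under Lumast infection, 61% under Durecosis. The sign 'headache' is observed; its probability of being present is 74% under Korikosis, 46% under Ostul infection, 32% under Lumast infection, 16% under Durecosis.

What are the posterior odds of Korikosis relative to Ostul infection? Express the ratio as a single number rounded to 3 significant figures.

Unnormalized posterior weight (prior times the sign likelihoods) for each of the two hypotheses:
  Korikosis: 0.22 × 0.44 × 0.19 × 0.74 = 0.01361
  Ostul infection: 0.24 × 0.76 × 0.18 × 0.46 = 0.015103
Odds(Korikosis : Ostul infection) = 0.01361 / 0.015103 ≈ 0.901.

0.901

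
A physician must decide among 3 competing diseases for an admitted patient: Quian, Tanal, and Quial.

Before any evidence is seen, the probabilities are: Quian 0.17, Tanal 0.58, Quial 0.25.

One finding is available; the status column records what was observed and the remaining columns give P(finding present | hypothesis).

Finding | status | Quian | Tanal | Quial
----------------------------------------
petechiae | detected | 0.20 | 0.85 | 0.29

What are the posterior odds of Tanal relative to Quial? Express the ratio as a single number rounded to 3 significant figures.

6.80

The normalizing constant cancels in an odds ratio, so compute prior × likelihood for the two hypotheses only:
  Tanal: 0.58 × 0.85 = 0.493
  Quial: 0.25 × 0.29 = 0.0725
Odds(Tanal : Quial) = 0.493 / 0.0725 ≈ 6.80.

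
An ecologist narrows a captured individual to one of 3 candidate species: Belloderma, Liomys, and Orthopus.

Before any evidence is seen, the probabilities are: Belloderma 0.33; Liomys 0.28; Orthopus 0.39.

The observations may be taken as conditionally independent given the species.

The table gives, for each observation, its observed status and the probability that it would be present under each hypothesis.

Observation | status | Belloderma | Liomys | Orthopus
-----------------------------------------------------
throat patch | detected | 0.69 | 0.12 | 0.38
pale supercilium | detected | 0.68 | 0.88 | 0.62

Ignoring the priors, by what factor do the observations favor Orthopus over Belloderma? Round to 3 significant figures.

Joint likelihood of the evidence pattern under each hypothesis:
  Orthopus: 0.38 × 0.62 = 0.2356
  Belloderma: 0.69 × 0.68 = 0.4692
Bayes factor = 0.2356 / 0.4692 ≈ 0.502

0.502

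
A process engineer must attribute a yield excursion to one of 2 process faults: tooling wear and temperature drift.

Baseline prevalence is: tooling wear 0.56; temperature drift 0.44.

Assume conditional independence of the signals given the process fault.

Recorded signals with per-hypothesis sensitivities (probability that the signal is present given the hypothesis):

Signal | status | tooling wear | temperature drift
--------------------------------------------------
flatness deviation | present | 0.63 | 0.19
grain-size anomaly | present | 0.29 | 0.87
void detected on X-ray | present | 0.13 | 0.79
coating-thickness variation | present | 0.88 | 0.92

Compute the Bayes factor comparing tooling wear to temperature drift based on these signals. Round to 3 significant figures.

0.174

The Bayes factor is the ratio of the joint likelihoods of the signal pattern under the two hypotheses.
  tooling wear: 0.63 × 0.29 × 0.13 × 0.88 = 0.020901
  temperature drift: 0.19 × 0.87 × 0.79 × 0.92 = 0.12014
Bayes factor = 0.020901 / 0.12014 ≈ 0.174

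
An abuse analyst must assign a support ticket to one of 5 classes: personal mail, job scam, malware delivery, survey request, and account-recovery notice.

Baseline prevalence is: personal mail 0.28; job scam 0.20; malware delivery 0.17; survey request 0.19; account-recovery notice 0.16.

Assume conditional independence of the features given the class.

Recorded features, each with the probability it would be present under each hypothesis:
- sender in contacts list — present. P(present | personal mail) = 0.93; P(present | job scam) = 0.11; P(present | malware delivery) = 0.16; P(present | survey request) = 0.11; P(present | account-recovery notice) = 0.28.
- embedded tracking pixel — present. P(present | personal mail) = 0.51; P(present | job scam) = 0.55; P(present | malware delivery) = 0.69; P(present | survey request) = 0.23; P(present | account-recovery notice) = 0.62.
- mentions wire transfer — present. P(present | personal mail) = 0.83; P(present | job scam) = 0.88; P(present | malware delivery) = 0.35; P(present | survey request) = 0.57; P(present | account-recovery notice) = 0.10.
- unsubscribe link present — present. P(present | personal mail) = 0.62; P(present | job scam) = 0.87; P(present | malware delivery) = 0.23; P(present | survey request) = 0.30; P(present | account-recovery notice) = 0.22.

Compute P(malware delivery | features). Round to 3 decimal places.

For each hypothesis, the unnormalized posterior weight is prior × product of the feature likelihoods:
  personal mail: 0.28 × 0.93 × 0.51 × 0.83 × 0.62 = 0.068341
  job scam: 0.20 × 0.11 × 0.55 × 0.88 × 0.87 = 0.0092638
  malware delivery: 0.17 × 0.16 × 0.69 × 0.35 × 0.23 = 0.0015108
  survey request: 0.19 × 0.11 × 0.23 × 0.57 × 0.30 = 0.000822
  account-recovery notice: 0.16 × 0.28 × 0.62 × 0.10 × 0.22 = 0.00061107
Normalizing constant Z = 0.068341 + 0.0092638 + 0.0015108 + 0.000822 + 0.00061107 = 0.080549.
P(malware delivery | evidence) = 0.0015108 / 0.080549 ≈ 0.019.

0.019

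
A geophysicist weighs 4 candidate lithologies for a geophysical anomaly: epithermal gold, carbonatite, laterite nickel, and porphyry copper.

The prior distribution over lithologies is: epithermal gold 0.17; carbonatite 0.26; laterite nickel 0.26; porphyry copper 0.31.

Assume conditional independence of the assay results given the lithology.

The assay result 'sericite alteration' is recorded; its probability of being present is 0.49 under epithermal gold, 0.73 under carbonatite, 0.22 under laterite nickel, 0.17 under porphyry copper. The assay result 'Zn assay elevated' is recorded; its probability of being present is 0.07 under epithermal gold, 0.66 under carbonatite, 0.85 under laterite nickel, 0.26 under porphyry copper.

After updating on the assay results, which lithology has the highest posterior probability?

By Bayes' rule with conditional independence, the unnormalized weight for each hypothesis is prior × ∏ likelihoods:
  epithermal gold: 0.17 × 0.49 × 0.07 = 0.005831
  carbonatite: 0.26 × 0.73 × 0.66 = 0.12527
  laterite nickel: 0.26 × 0.22 × 0.85 = 0.04862
  porphyry copper: 0.31 × 0.17 × 0.26 = 0.013702
Normalizing constant Z = 0.005831 + 0.12527 + 0.04862 + 0.013702 = 0.19342.
P(epithermal gold | evidence) ≈ 0.005831 / 0.19342 ≈ 0.030
P(carbonatite | evidence) ≈ 0.12527 / 0.19342 ≈ 0.648
P(laterite nickel | evidence) ≈ 0.04862 / 0.19342 ≈ 0.251
P(porphyry copper | evidence) ≈ 0.013702 / 0.19342 ≈ 0.071
The largest is 0.648, so carbonatite is most probable.

carbonatite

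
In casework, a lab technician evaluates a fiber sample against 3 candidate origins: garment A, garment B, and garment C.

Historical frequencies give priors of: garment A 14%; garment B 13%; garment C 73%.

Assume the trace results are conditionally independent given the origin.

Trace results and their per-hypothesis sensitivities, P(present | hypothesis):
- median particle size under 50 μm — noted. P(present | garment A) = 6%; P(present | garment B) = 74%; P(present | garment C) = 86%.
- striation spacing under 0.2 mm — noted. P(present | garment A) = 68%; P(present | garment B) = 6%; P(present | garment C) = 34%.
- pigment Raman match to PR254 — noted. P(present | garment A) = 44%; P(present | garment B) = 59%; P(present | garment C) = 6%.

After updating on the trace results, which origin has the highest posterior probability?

garment C

For each hypothesis, the unnormalized posterior weight is prior × product of the trace result likelihoods:
  garment A: 0.14 × 0.06 × 0.68 × 0.44 = 0.0025133
  garment B: 0.13 × 0.74 × 0.06 × 0.59 = 0.0034055
  garment C: 0.73 × 0.86 × 0.34 × 0.06 = 0.012807
Marginal likelihood of the evidence = 0.018726.
P(garment A | evidence) ≈ 0.0025133 / 0.018726 ≈ 0.134
P(garment B | evidence) ≈ 0.0034055 / 0.018726 ≈ 0.182
P(garment C | evidence) ≈ 0.012807 / 0.018726 ≈ 0.684
The largest is 0.684, so garment C is most probable.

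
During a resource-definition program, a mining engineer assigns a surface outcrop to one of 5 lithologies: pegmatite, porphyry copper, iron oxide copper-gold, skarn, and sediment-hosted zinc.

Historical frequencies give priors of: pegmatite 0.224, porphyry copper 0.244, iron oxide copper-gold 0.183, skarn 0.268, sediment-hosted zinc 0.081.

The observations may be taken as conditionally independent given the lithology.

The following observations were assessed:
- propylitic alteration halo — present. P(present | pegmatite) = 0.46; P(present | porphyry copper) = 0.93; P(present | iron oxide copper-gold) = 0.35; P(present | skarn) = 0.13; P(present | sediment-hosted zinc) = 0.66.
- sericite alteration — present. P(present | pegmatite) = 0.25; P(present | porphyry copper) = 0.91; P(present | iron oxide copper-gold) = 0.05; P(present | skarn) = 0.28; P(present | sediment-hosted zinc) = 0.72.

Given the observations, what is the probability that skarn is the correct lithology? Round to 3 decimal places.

0.034

Multiply each prior by the joint likelihood of the evidence pattern:
  pegmatite: 0.224 × 0.46 × 0.25 = 0.02576
  porphyry copper: 0.244 × 0.93 × 0.91 = 0.2065
  iron oxide copper-gold: 0.183 × 0.35 × 0.05 = 0.0032025
  skarn: 0.268 × 0.13 × 0.28 = 0.0097552
  sediment-hosted zinc: 0.081 × 0.66 × 0.72 = 0.038491
The unnormalized weights sum to 0.28371.
P(skarn | evidence) = 0.0097552 / 0.28371 ≈ 0.034.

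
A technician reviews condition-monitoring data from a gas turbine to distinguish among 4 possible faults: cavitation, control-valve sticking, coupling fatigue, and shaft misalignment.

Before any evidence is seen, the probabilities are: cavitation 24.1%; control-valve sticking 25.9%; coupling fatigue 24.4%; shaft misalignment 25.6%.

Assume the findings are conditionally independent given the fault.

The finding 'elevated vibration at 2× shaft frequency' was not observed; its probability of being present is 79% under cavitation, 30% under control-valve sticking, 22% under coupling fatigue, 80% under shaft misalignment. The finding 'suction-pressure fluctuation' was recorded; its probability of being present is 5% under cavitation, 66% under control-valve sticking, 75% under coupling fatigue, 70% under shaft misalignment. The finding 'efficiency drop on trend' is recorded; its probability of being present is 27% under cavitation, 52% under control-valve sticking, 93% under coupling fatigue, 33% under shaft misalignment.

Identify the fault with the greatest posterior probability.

coupling fatigue

For each hypothesis, the unnormalized posterior weight is prior × product of the finding likelihoods (using 1 − P(present | H) for each absent finding):
  cavitation: 0.241 × (1 − 0.79) × 0.05 × 0.27 = 0.00068324
  control-valve sticking: 0.259 × (1 − 0.30) × 0.66 × 0.52 = 0.062222
  coupling fatigue: 0.244 × (1 − 0.22) × 0.75 × 0.93 = 0.13275
  shaft misalignment: 0.256 × (1 − 0.80) × 0.70 × 0.33 = 0.011827
Normalizing constant Z = 0.00068324 + 0.062222 + 0.13275 + 0.011827 = 0.20748.
P(cavitation | evidence) ≈ 0.00068324 / 0.20748 ≈ 0.003
P(control-valve sticking | evidence) ≈ 0.062222 / 0.20748 ≈ 0.300
P(coupling fatigue | evidence) ≈ 0.13275 / 0.20748 ≈ 0.640
P(shaft misalignment | evidence) ≈ 0.011827 / 0.20748 ≈ 0.057
The largest is 0.640, so coupling fatigue is most probable.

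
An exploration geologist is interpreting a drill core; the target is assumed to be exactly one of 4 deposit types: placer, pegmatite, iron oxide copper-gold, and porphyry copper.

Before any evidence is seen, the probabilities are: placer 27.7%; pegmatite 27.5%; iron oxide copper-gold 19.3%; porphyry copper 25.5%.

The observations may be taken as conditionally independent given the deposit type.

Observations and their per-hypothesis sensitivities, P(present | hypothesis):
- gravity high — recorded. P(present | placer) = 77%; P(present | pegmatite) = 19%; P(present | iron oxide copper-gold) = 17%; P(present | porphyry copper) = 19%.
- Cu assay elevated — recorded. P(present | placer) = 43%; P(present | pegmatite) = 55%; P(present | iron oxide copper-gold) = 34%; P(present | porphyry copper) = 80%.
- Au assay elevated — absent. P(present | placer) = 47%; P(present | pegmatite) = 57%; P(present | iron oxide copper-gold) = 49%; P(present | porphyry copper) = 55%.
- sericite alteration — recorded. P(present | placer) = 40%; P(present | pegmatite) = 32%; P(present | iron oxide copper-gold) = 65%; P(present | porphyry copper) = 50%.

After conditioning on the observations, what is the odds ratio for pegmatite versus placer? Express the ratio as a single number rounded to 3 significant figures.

Posterior odds equal prior odds times the likelihood ratio; only the two competing hypotheses matter (using 1 − P(present | H) for each absent observation).
  pegmatite: 0.275 × 0.19 × 0.55 × (1 − 0.57) × 0.32 = 0.0039543
  placer: 0.277 × 0.77 × 0.43 × (1 − 0.47) × 0.40 = 0.019444
Posterior odds = 0.0039543 / 0.019444 ≈ 0.203.

0.203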